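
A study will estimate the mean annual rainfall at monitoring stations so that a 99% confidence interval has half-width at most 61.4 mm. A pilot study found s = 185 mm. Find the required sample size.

For a mean, the margin of error is E = z·σ/√n, so n = (zσ/E)².
At 99% confidence, z = 2.576.
n = (2.576 × 185 / 61.4)² = 60.24
Round up: n = 61.

n = 61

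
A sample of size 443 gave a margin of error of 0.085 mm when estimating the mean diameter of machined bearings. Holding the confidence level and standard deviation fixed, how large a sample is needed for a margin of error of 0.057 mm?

Margin of error scales as 1/√n, so n₂ = n₁·(E₁/E₂)².
n₂ = 443 × (0.085/0.057)² = 443 × 2.224 = 985.23
Round up: n₂ = 986.

986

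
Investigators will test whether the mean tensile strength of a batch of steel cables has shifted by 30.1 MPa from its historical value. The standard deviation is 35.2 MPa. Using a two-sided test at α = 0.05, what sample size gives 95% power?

For a one-sample z-test, n = ((z_{α/2} + z_β)·σ/δ)².
z_{α/2} = 1.960 (two-sided α = 0.05); z_β = 1.645 (power 95% → β = 0.05).
n = (3.605 × 35.2 / 30.1)² = 17.77
Round up: n = 18.

18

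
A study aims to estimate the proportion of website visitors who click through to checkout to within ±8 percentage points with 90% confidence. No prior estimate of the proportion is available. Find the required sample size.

106

For a proportion with margin E = 0.08 at 90% confidence, z = 1.645.
With no prior estimate, use p = 0.5, which maximizes p(1−p) at 0.25.
n = 0.25 × (z/E)² = 0.25 × (1.645/0.08)² = 105.70
Round up: n = 106.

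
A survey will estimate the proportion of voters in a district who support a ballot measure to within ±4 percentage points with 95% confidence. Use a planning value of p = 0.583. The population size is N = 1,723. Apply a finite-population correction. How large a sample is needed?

For a proportion with margin E = 0.04 at 95% confidence, z = 1.960.
n = p̂(1−p̂)(z/E)² = 0.583 × 0.417 × (1.960/0.04)² = 583.71 — call this n₀.
Finite-population correction with N = 1,723: n = n₀ / (1 + (n₀−1)/N) = 583.71 / 1.338 = 436.26
Round up: n = 437.

437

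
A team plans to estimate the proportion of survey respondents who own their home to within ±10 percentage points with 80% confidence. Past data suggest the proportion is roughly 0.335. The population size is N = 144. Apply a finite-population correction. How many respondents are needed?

For a proportion with margin E = 0.1 at 80% confidence, z = 1.282.
n = p̂(1−p̂)(z/E)² = 0.335 × 0.665 × (1.282/0.1)² = 36.61 — call this n₀.
Finite-population correction with N = 144: n = n₀ / (1 + (n₀−1)/N) = 36.61 / 1.247 = 29.36
Round up: n = 30.

30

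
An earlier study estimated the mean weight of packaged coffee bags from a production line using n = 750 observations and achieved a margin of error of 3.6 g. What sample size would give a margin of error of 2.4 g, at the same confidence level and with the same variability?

Margin of error scales as 1/√n, so n₂ = n₁·(E₁/E₂)².
n₂ = 750 × (3.6/2.4)² = 750 × 2.25 = 1687.50
Round up: n₂ = 1688.

1688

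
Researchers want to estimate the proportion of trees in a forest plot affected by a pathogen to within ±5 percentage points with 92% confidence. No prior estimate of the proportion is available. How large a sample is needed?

For a proportion with margin E = 0.05 at 92% confidence, z = 1.751.
With no prior estimate, use p = 0.5, which maximizes p(1−p) at 0.25.
n = 0.25 × (z/E)² = 0.25 × (1.751/0.05)² = 306.60
Round up: n = 307.

307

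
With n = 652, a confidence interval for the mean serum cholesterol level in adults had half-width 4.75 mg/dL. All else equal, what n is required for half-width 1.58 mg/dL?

5893

Margin of error scales as 1/√n, so n₂ = n₁·(E₁/E₂)².
n₂ = 652 × (4.75/1.58)² = 652 × 9.038 = 5892.78
Round up: n₂ = 5893.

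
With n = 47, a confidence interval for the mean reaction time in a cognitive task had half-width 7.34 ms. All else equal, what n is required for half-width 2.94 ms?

293

Margin of error scales as 1/√n, so n₂ = n₁·(E₁/E₂)².
n₂ = 47 × (7.34/2.94)² = 47 × 6.233 = 292.95
Round up: n₂ = 293.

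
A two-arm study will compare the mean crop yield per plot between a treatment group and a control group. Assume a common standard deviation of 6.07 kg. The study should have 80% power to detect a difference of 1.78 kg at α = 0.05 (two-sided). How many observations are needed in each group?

For two equal groups, n per group = 2·((z_{α/2} + z_β)·σ/δ)².
z_{α/2} = 1.960; z_β = 0.842 (power 80%).
n = 2 × (2.802 × 6.07 / 1.78)² = 2 × 91.30 = 182.60
Round up: n = 183 per group.

183 per group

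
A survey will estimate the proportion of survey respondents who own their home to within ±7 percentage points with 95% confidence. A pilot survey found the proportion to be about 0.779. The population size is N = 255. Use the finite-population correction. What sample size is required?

For a proportion with margin E = 0.07 at 95% confidence, z = 1.960.
n = p̂(1−p̂)(z/E)² = 0.779 × 0.221 × (1.960/0.07)² = 134.97 — call this n₀.
Finite-population correction with N = 255: n = n₀ / (1 + (n₀−1)/N) = 134.97 / 1.525 = 88.50
Round up: n = 89.

89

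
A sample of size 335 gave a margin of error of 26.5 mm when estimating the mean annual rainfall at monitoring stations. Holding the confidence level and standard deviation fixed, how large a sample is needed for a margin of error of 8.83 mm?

Margin of error scales as 1/√n, so n₂ = n₁·(E₁/E₂)².
n₂ = 335 × (26.5/8.83)² = 335 × 9.007 = 3017.34
Round up: n₂ = 3018.

3018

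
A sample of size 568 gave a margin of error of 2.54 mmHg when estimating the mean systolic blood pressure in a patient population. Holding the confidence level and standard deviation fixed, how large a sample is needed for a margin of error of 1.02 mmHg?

3523

Margin of error scales as 1/√n, so n₂ = n₁·(E₁/E₂)².
n₂ = 568 × (2.54/1.02)² = 568 × 6.201 = 3522.17
Round up: n₂ = 3523.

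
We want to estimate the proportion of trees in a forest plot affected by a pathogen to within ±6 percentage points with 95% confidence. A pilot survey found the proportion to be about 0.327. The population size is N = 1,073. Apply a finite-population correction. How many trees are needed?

For a proportion with margin E = 0.06 at 95% confidence, z = 1.960.
n = p̂(1−p̂)(z/E)² = 0.327 × 0.673 × (1.960/0.06)² = 234.84 — call this n₀.
Finite-population correction with N = 1,073: n = n₀ / (1 + (n₀−1)/N) = 234.84 / 1.218 = 192.81
Round up: n = 193.

n = 193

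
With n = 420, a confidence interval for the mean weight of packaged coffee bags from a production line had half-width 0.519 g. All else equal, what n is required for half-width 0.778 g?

187

Margin of error scales as 1/√n, so n₂ = n₁·(E₁/E₂)².
n₂ = 420 × (0.519/0.778)² = 420 × 0.445 = 186.90
Round up: n₂ = 187.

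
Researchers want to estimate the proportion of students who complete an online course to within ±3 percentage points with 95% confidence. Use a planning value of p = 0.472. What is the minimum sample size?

For a proportion with margin E = 0.03 at 95% confidence, z = 1.960.
n = p̂(1−p̂)(z/E)² = 0.472 × 0.528 × (1.960/0.03)² = 1063.76
Round up: n = 1064.

1064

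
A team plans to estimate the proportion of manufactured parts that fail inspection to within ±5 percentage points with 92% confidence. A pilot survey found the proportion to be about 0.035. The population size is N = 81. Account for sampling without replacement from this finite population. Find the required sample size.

28

For a proportion with margin E = 0.05 at 92% confidence, z = 1.751.
n = p̂(1−p̂)(z/E)² = 0.035 × 0.965 × (1.751/0.05)² = 41.42 — call this n₀.
Finite-population correction with N = 81: n = n₀ / (1 + (n₀−1)/N) = 41.42 / 1.499 = 27.63
Round up: n = 28.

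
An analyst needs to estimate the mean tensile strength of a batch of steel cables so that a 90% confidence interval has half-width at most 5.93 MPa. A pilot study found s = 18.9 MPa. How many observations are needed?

For a mean, the margin of error is E = z·σ/√n, so n = (zσ/E)².
At 90% confidence, z = 1.645.
n = (1.645 × 18.9 / 5.93)² = 27.49
Round up: n = 28.

28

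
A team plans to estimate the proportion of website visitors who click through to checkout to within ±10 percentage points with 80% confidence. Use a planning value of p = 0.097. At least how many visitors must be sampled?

15

For a proportion with margin E = 0.1 at 80% confidence, z = 1.282.
n = p̂(1−p̂)(z/E)² = 0.097 × 0.903 × (1.282/0.1)² = 14.40
Round up: n = 15.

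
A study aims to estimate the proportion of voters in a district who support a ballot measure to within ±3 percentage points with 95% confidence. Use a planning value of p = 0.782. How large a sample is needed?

For a proportion with margin E = 0.03 at 95% confidence, z = 1.960.
n = p̂(1−p̂)(z/E)² = 0.782 × 0.218 × (1.960/0.03)² = 727.67
Round up: n = 728.

728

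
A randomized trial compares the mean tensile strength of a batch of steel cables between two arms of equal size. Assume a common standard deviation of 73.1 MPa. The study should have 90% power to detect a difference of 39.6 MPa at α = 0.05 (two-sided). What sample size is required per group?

For two equal groups, n per group = 2·((z_{α/2} + z_β)·σ/δ)².
z_{α/2} = 1.960; z_β = 1.282 (power 90%).
n = 2 × (3.242 × 73.1 / 39.6)² = 2 × 35.82 = 71.64
Round up: n = 72 per group.

72 per group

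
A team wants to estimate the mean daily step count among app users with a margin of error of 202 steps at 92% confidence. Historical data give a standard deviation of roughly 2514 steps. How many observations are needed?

n = 475

For a mean, the margin of error is E = z·σ/√n, so n = (zσ/E)².
At 92% confidence, z = 1.751.
n = (1.751 × 2514 / 202)² = 474.90
Round up: n = 475.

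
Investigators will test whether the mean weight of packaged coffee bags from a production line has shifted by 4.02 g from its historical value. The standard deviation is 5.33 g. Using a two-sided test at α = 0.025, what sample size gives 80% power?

17

For a one-sample z-test, n = ((z_{α/2} + z_β)·σ/δ)².
z_{α/2} = 2.241 (two-sided α = 0.025); z_β = 0.842 (power 80% → β = 0.2).
n = (3.083 × 5.33 / 4.02)² = 16.71
Round up: n = 17.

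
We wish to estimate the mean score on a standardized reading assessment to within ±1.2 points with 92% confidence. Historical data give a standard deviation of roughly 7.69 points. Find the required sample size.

126

For a mean, the margin of error is E = z·σ/√n, so n = (zσ/E)².
At 92% confidence, z = 1.751.
n = (1.751 × 7.69 / 1.2)² = 125.91
Round up: n = 126.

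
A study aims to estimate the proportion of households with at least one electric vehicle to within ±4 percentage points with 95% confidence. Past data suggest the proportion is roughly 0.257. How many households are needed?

459

For a proportion with margin E = 0.04 at 95% confidence, z = 1.960.
n = p̂(1−p̂)(z/E)² = 0.257 × 0.743 × (1.960/0.04)² = 458.47
Round up: n = 459.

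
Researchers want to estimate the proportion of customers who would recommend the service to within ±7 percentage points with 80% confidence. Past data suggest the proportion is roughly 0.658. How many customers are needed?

For a proportion with margin E = 0.07 at 80% confidence, z = 1.282.
n = p̂(1−p̂)(z/E)² = 0.658 × 0.342 × (1.282/0.07)² = 75.48
Round up: n = 76.

76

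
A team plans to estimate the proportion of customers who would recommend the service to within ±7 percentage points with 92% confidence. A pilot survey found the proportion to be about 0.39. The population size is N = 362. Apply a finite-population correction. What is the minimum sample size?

For a proportion with margin E = 0.07 at 92% confidence, z = 1.751.
n = p̂(1−p̂)(z/E)² = 0.39 × 0.61 × (1.751/0.07)² = 148.86 — call this n₀.
Finite-population correction with N = 362: n = n₀ / (1 + (n₀−1)/N) = 148.86 / 1.408 = 105.72
Round up: n = 106.

106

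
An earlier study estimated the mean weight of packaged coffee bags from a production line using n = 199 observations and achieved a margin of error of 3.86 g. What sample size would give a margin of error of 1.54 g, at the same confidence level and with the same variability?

1251

Margin of error scales as 1/√n, so n₂ = n₁·(E₁/E₂)².
n₂ = 199 × (3.86/1.54)² = 199 × 6.283 = 1250.32
Round up: n₂ = 1251.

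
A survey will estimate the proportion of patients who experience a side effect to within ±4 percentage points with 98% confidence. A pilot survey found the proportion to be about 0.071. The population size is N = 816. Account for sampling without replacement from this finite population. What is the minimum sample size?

For a proportion with margin E = 0.04 at 98% confidence, z = 2.326.
n = p̂(1−p̂)(z/E)² = 0.071 × 0.929 × (2.326/0.04)² = 223.04 — call this n₀.
Finite-population correction with N = 816: n = n₀ / (1 + (n₀−1)/N) = 223.04 / 1.272 = 175.35
Round up: n = 176.

176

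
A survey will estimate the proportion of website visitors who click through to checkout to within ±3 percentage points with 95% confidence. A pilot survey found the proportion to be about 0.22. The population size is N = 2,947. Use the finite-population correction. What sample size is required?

587

For a proportion with margin E = 0.03 at 95% confidence, z = 1.960.
n = p̂(1−p̂)(z/E)² = 0.22 × 0.78 × (1.960/0.03)² = 732.47 — call this n₀.
Finite-population correction with N = 2,947: n = n₀ / (1 + (n₀−1)/N) = 732.47 / 1.248 = 586.92
Round up: n = 587.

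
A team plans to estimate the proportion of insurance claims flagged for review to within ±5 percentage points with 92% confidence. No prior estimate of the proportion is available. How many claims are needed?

For a proportion with margin E = 0.05 at 92% confidence, z = 1.751.
With no prior estimate, use p = 0.5, which maximizes p(1−p) at 0.25.
n = 0.25 × (z/E)² = 0.25 × (1.751/0.05)² = 306.60
Round up: n = 307.

307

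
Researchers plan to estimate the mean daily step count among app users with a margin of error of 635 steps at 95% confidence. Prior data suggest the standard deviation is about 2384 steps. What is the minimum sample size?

n = 55

For a mean, the margin of error is E = z·σ/√n, so n = (zσ/E)².
At 95% confidence, z = 1.960.
n = (1.960 × 2384 / 635)² = 54.15
Round up: n = 55.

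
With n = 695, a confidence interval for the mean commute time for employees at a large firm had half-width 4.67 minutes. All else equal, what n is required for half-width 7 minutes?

Margin of error scales as 1/√n, so n₂ = n₁·(E₁/E₂)².
n₂ = 695 × (4.67/7)² = 695 × 0.4451 = 309.34
Round up: n₂ = 310.

310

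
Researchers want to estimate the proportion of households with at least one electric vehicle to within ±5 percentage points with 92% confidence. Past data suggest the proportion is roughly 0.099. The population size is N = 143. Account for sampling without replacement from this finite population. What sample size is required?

n = 63

For a proportion with margin E = 0.05 at 92% confidence, z = 1.751.
n = p̂(1−p̂)(z/E)² = 0.099 × 0.901 × (1.751/0.05)² = 109.39 — call this n₀.
Finite-population correction with N = 143: n = n₀ / (1 + (n₀−1)/N) = 109.39 / 1.758 = 62.22
Round up: n = 63.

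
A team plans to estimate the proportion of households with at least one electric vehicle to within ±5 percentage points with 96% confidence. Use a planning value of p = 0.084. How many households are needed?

For a proportion with margin E = 0.05 at 96% confidence, z = 2.054.
n = p̂(1−p̂)(z/E)² = 0.084 × 0.916 × (2.054/0.05)² = 129.85
Round up: n = 130.

130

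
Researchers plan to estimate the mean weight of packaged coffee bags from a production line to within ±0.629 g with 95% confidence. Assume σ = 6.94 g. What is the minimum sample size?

For a mean, the margin of error is E = z·σ/√n, so n = (zσ/E)².
At 95% confidence, z = 1.960.
n = (1.960 × 6.94 / 0.629)² = 467.66
Round up: n = 468.

468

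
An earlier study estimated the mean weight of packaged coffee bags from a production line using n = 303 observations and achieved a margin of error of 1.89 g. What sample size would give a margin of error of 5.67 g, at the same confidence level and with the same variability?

Margin of error scales as 1/√n, so n₂ = n₁·(E₁/E₂)².
n₂ = 303 × (1.89/5.67)² = 303 × 0.1111 = 33.66
Round up: n₂ = 34.

34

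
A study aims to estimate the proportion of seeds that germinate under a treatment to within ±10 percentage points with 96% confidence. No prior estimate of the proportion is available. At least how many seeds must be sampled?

For a proportion with margin E = 0.1 at 96% confidence, z = 2.054.
With no prior estimate, use p = 0.5, which maximizes p(1−p) at 0.25.
n = 0.25 × (z/E)² = 0.25 × (2.054/0.1)² = 105.47
Round up: n = 106.

n = 106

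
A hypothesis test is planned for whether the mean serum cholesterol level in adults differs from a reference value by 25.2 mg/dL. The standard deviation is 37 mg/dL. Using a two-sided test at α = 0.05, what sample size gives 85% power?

20

For a one-sample z-test, n = ((z_{α/2} + z_β)·σ/δ)².
z_{α/2} = 1.960 (two-sided α = 0.05); z_β = 1.036 (power 85% → β = 0.15).
n = (2.996 × 37 / 25.2)² = 19.35
Round up: n = 20.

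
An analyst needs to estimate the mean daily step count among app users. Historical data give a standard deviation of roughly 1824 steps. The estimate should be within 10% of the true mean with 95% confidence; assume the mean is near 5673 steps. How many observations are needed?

40

For a mean, the margin of error is E = z·σ/√n, so n = (zσ/E)².
At 95% confidence, z = 1.960.
E = 10% of 5673 = 567.3 steps.
n = (1.960 × 1824 / 567.3)² = 39.71
Round up: n = 40.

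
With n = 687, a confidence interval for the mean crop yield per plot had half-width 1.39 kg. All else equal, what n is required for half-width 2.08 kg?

Margin of error scales as 1/√n, so n₂ = n₁·(E₁/E₂)².
n₂ = 687 × (1.39/2.08)² = 687 × 0.4466 = 306.81
Round up: n₂ = 307.

n = 307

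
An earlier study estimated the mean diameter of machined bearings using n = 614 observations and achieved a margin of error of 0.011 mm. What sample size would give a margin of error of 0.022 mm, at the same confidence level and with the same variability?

154

Margin of error scales as 1/√n, so n₂ = n₁·(E₁/E₂)².
n₂ = 614 × (0.011/0.022)² = 614 × 0.25 = 153.50
Round up: n₂ = 154.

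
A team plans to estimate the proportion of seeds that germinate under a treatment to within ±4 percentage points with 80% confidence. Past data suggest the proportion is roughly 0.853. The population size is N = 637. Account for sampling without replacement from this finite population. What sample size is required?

n = 108

For a proportion with margin E = 0.04 at 80% confidence, z = 1.282.
n = p̂(1−p̂)(z/E)² = 0.853 × 0.147 × (1.282/0.04)² = 128.80 — call this n₀.
Finite-population correction with N = 637: n = n₀ / (1 + (n₀−1)/N) = 128.80 / 1.201 = 107.24
Round up: n = 108.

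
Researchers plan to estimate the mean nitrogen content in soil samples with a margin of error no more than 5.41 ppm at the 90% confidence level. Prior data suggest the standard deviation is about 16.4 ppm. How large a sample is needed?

25

For a mean, the margin of error is E = z·σ/√n, so n = (zσ/E)².
At 90% confidence, z = 1.645.
n = (1.645 × 16.4 / 5.41)² = 24.87
Round up: n = 25.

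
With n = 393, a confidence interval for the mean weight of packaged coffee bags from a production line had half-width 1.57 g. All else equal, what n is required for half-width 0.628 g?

Margin of error scales as 1/√n, so n₂ = n₁·(E₁/E₂)².
n₂ = 393 × (1.57/0.628)² = 393 × 6.25 = 2456.25
Round up: n₂ = 2457.

n = 2457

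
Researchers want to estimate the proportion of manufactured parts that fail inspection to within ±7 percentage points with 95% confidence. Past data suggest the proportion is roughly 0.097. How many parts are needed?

69

For a proportion with margin E = 0.07 at 95% confidence, z = 1.960.
n = p̂(1−p̂)(z/E)² = 0.097 × 0.903 × (1.960/0.07)² = 68.67
Round up: n = 69.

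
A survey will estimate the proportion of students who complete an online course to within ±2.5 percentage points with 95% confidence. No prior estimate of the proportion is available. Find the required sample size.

For a proportion with margin E = 0.025 at 95% confidence, z = 1.960.
With no prior estimate, use p = 0.5, which maximizes p(1−p) at 0.25.
n = 0.25 × (z/E)² = 0.25 × (1.960/0.025)² = 1536.64
Round up: n = 1537.

1537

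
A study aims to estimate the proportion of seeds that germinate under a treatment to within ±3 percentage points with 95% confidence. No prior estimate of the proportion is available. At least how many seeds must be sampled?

1068

For a proportion with margin E = 0.03 at 95% confidence, z = 1.960.
With no prior estimate, use p = 0.5, which maximizes p(1−p) at 0.25.
n = 0.25 × (z/E)² = 0.25 × (1.960/0.03)² = 1067.11
Round up: n = 1068.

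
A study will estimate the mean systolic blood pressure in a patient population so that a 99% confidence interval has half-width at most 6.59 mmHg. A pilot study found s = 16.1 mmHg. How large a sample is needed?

40

For a mean, the margin of error is E = z·σ/√n, so n = (zσ/E)².
At 99% confidence, z = 2.576.
n = (2.576 × 16.1 / 6.59)² = 39.61
Round up: n = 40.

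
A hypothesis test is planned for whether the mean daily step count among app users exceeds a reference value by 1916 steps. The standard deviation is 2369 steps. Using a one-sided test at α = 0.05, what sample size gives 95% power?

17

For a one-sample z-test, n = ((z_α + z_β)·σ/δ)².
z_α = 1.645 (one-sided α = 0.05); z_β = 1.645 (power 95% → β = 0.05).
n = (3.290 × 2369 / 1916)² = 16.55
Round up: n = 17.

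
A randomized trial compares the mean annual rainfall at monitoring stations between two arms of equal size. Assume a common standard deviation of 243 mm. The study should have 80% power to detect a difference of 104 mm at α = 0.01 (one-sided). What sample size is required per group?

110 per group

For two equal groups, n per group = 2·((z_α + z_β)·σ/δ)².
z_α = 2.326; z_β = 0.842 (power 80%).
n = 2 × (3.168 × 243 / 104)² = 2 × 54.79 = 109.58
Round up: n = 110 per group.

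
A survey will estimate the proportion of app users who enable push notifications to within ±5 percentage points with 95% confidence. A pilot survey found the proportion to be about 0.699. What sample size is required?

n = 324

For a proportion with margin E = 0.05 at 95% confidence, z = 1.960.
n = p̂(1−p̂)(z/E)² = 0.699 × 0.301 × (1.960/0.05)² = 323.31
Round up: n = 324.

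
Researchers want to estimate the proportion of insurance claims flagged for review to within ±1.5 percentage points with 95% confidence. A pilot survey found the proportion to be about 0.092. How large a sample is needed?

For a proportion with margin E = 0.015 at 95% confidence, z = 1.960.
n = p̂(1−p̂)(z/E)² = 0.092 × 0.908 × (1.960/0.015)² = 1426.28
Round up: n = 1427.

1427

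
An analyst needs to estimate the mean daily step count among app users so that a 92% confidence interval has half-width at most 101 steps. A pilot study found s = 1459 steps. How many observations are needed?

For a mean, the margin of error is E = z·σ/√n, so n = (zσ/E)².
At 92% confidence, z = 1.751.
n = (1.751 × 1459 / 101)² = 639.79
Round up: n = 640.

640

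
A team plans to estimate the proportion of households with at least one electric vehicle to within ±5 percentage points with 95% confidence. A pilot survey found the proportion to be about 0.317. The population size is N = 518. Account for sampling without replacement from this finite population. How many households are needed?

203

For a proportion with margin E = 0.05 at 95% confidence, z = 1.960.
n = p̂(1−p̂)(z/E)² = 0.317 × 0.683 × (1.960/0.05)² = 332.70 — call this n₀.
Finite-population correction with N = 518: n = n₀ / (1 + (n₀−1)/N) = 332.70 / 1.64 = 202.87
Round up: n = 203.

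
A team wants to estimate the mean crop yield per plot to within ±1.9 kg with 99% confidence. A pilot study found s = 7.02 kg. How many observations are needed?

91

For a mean, the margin of error is E = z·σ/√n, so n = (zσ/E)².
At 99% confidence, z = 2.576.
n = (2.576 × 7.02 / 1.9)² = 90.59
Round up: n = 91.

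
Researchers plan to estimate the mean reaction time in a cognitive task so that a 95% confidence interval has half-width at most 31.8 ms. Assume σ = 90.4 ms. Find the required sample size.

For a mean, the margin of error is E = z·σ/√n, so n = (zσ/E)².
At 95% confidence, z = 1.960.
n = (1.960 × 90.4 / 31.8)² = 31.05
Round up: n = 32.

n = 32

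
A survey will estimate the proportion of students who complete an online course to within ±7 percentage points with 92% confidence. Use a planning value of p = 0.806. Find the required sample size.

98

For a proportion with margin E = 0.07 at 92% confidence, z = 1.751.
n = p̂(1−p̂)(z/E)² = 0.806 × 0.194 × (1.751/0.07)² = 97.84
Round up: n = 98.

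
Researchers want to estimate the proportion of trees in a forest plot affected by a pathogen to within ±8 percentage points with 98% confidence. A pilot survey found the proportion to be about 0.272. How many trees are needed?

168

For a proportion with margin E = 0.08 at 98% confidence, z = 2.326.
n = p̂(1−p̂)(z/E)² = 0.272 × 0.728 × (2.326/0.08)² = 167.39
Round up: n = 168.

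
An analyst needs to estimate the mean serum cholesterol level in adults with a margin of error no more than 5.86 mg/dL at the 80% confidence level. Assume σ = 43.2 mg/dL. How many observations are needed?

90

For a mean, the margin of error is E = z·σ/√n, so n = (zσ/E)².
At 80% confidence, z = 1.282.
n = (1.282 × 43.2 / 5.86)² = 89.32
Round up: n = 90.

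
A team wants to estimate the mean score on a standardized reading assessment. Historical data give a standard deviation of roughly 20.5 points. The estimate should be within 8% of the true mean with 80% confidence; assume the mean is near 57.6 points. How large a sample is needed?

For a mean, the margin of error is E = z·σ/√n, so n = (zσ/E)².
At 80% confidence, z = 1.282.
E = 8% of 57.6 = 4.608 points.
n = (1.282 × 20.5 / 4.608)² = 32.53
Round up: n = 33.

33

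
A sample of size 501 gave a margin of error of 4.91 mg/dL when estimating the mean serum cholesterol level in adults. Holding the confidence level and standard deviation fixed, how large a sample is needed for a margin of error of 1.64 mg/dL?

n = 4491

Margin of error scales as 1/√n, so n₂ = n₁·(E₁/E₂)².
n₂ = 501 × (4.91/1.64)² = 501 × 8.963 = 4490.46
Round up: n₂ = 4491.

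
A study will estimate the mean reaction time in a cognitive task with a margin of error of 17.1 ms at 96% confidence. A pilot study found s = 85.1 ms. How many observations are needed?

105

For a mean, the margin of error is E = z·σ/√n, so n = (zσ/E)².
At 96% confidence, z = 2.054.
n = (2.054 × 85.1 / 17.1)² = 104.49
Round up: n = 105.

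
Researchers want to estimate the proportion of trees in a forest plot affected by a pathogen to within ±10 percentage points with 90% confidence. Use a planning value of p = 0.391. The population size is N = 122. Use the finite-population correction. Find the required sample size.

43

For a proportion with margin E = 0.1 at 90% confidence, z = 1.645.
n = p̂(1−p̂)(z/E)² = 0.391 × 0.609 × (1.645/0.1)² = 64.44 — call this n₀.
Finite-population correction with N = 122: n = n₀ / (1 + (n₀−1)/N) = 64.44 / 1.52 = 42.39
Round up: n = 43.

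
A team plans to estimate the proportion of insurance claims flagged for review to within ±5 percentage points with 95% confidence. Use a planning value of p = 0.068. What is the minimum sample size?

98

For a proportion with margin E = 0.05 at 95% confidence, z = 1.960.
n = p̂(1−p̂)(z/E)² = 0.068 × 0.932 × (1.960/0.05)² = 97.39
Round up: n = 98.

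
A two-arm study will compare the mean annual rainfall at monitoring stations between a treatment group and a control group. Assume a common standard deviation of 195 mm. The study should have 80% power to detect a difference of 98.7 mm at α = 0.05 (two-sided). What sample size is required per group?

For two equal groups, n per group = 2·((z_{α/2} + z_β)·σ/δ)².
z_{α/2} = 1.960; z_β = 0.842 (power 80%).
n = 2 × (2.802 × 195 / 98.7)² = 2 × 30.65 = 61.30
Round up: n = 62 per group.

62 per group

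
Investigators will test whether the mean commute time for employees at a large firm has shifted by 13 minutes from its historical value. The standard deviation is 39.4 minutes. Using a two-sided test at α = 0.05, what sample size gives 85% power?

For a one-sample z-test, n = ((z_{α/2} + z_β)·σ/δ)².
z_{α/2} = 1.960 (two-sided α = 0.05); z_β = 1.036 (power 85% → β = 0.15).
n = (2.996 × 39.4 / 13)² = 82.45
Round up: n = 83.

n = 83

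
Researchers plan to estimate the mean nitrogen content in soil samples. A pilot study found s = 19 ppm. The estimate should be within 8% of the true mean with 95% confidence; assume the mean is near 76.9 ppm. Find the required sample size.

For a mean, the margin of error is E = z·σ/√n, so n = (zσ/E)².
At 95% confidence, z = 1.960.
E = 8% of 76.9 = 6.152 ppm.
n = (1.960 × 19 / 6.152)² = 36.64
Round up: n = 37.

37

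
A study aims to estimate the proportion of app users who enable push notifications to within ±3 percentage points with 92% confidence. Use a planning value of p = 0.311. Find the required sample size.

For a proportion with margin E = 0.03 at 92% confidence, z = 1.751.
n = p̂(1−p̂)(z/E)² = 0.311 × 0.689 × (1.751/0.03)² = 729.98
Round up: n = 730.

730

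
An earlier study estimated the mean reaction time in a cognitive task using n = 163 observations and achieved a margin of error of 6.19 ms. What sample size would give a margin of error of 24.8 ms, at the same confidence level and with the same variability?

11

Margin of error scales as 1/√n, so n₂ = n₁·(E₁/E₂)².
n₂ = 163 × (6.19/24.8)² = 163 × 0.0623 = 10.15
Round up: n₂ = 11.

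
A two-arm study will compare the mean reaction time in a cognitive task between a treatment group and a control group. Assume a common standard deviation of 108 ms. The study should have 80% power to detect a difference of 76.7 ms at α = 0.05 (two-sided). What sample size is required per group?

32 per group

For two equal groups, n per group = 2·((z_{α/2} + z_β)·σ/δ)².
z_{α/2} = 1.960; z_β = 0.842 (power 80%).
n = 2 × (2.802 × 108 / 76.7)² = 2 × 15.57 = 31.14
Round up: n = 32 per group.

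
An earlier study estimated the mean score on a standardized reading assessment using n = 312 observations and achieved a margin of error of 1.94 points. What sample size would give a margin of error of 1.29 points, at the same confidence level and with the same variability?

706

Margin of error scales as 1/√n, so n₂ = n₁·(E₁/E₂)².
n₂ = 312 × (1.94/1.29)² = 312 × 2.262 = 705.74
Round up: n₂ = 706.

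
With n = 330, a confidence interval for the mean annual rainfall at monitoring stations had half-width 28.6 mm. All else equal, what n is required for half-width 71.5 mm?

Margin of error scales as 1/√n, so n₂ = n₁·(E₁/E₂)².
n₂ = 330 × (28.6/71.5)² = 330 × 0.16 = 52.80
Round up: n₂ = 53.

53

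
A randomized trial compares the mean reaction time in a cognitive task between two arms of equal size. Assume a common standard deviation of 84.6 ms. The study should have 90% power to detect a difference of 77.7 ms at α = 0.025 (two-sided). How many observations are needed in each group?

30 per group

For two equal groups, n per group = 2·((z_{α/2} + z_β)·σ/δ)².
z_{α/2} = 2.241; z_β = 1.282 (power 90%).
n = 2 × (3.523 × 84.6 / 77.7)² = 2 × 14.71 = 29.42
Round up: n = 30 per group.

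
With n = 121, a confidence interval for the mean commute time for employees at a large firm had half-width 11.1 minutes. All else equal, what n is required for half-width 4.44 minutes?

n = 757

Margin of error scales as 1/√n, so n₂ = n₁·(E₁/E₂)².
n₂ = 121 × (11.1/4.44)² = 121 × 6.25 = 756.25
Round up: n₂ = 757.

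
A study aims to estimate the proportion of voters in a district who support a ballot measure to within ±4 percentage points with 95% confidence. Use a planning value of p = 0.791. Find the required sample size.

For a proportion with margin E = 0.04 at 95% confidence, z = 1.960.
n = p̂(1−p̂)(z/E)² = 0.791 × 0.209 × (1.960/0.04)² = 396.93
Round up: n = 397.

397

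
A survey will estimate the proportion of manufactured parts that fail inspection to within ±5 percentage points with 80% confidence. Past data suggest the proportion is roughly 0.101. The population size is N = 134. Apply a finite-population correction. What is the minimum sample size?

For a proportion with margin E = 0.05 at 80% confidence, z = 1.282.
n = p̂(1−p̂)(z/E)² = 0.101 × 0.899 × (1.282/0.05)² = 59.69 — call this n₀.
Finite-population correction with N = 134: n = n₀ / (1 + (n₀−1)/N) = 59.69 / 1.438 = 41.51
Round up: n = 42.

42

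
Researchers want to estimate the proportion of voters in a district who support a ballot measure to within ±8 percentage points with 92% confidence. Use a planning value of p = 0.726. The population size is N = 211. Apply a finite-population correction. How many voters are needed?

For a proportion with margin E = 0.08 at 92% confidence, z = 1.751.
n = p̂(1−p̂)(z/E)² = 0.726 × 0.274 × (1.751/0.08)² = 95.30 — call this n₀.
Finite-population correction with N = 211: n = n₀ / (1 + (n₀−1)/N) = 95.30 / 1.447 = 65.86
Round up: n = 66.

n = 66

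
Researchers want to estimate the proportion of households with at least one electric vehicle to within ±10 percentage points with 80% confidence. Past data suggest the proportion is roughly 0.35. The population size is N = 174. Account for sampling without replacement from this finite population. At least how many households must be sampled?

For a proportion with margin E = 0.1 at 80% confidence, z = 1.282.
n = p̂(1−p̂)(z/E)² = 0.35 × 0.65 × (1.282/0.1)² = 37.39 — call this n₀.
Finite-population correction with N = 174: n = n₀ / (1 + (n₀−1)/N) = 37.39 / 1.209 = 30.93
Round up: n = 31.

n = 31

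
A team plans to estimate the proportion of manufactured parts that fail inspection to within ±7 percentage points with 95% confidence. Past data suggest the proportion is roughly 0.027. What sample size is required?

For a proportion with margin E = 0.07 at 95% confidence, z = 1.960.
n = p̂(1−p̂)(z/E)² = 0.027 × 0.973 × (1.960/0.07)² = 20.60
Round up: n = 21.

21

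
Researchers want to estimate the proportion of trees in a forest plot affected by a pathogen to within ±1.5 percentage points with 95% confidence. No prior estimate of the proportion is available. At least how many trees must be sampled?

4269

For a proportion with margin E = 0.015 at 95% confidence, z = 1.960.
With no prior estimate, use p = 0.5, which maximizes p(1−p) at 0.25.
n = 0.25 × (z/E)² = 0.25 × (1.960/0.015)² = 4268.44
Round up: n = 4269.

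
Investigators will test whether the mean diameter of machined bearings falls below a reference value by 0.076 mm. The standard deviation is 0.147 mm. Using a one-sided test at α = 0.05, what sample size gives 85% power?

For a one-sample z-test, n = ((z_α + z_β)·σ/δ)².
z_α = 1.645 (one-sided α = 0.05); z_β = 1.036 (power 85% → β = 0.15).
n = (2.681 × 0.147 / 0.076)² = 26.89
Round up: n = 27.

n = 27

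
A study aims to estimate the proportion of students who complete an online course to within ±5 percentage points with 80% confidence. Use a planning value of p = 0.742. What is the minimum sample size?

126

For a proportion with margin E = 0.05 at 80% confidence, z = 1.282.
n = p̂(1−p̂)(z/E)² = 0.742 × 0.258 × (1.282/0.05)² = 125.85
Round up: n = 126.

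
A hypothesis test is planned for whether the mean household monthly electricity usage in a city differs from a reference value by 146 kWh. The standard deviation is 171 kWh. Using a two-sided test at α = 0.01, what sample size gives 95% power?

For a one-sample z-test, n = ((z_{α/2} + z_β)·σ/δ)².
z_{α/2} = 2.576 (two-sided α = 0.01); z_β = 1.645 (power 95% → β = 0.05).
n = (4.221 × 171 / 146)² = 24.44
Round up: n = 25.

25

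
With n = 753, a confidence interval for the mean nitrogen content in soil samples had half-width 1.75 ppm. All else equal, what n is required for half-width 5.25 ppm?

Margin of error scales as 1/√n, so n₂ = n₁·(E₁/E₂)².
n₂ = 753 × (1.75/5.25)² = 753 × 0.1111 = 83.66
Round up: n₂ = 84.

n = 84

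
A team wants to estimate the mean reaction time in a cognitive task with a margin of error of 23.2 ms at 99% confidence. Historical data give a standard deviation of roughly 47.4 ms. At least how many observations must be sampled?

For a mean, the margin of error is E = z·σ/√n, so n = (zσ/E)².
At 99% confidence, z = 2.576.
n = (2.576 × 47.4 / 23.2)² = 27.70
Round up: n = 28.

n = 28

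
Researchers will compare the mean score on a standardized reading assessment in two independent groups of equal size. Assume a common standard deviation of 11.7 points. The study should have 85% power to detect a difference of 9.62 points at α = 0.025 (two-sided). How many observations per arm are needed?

For two equal groups, n per group = 2·((z_{α/2} + z_β)·σ/δ)².
z_{α/2} = 2.241; z_β = 1.036 (power 85%).
n = 2 × (3.277 × 11.7 / 9.62)² = 2 × 15.88 = 31.76
Round up: n = 32 per group.

32 per group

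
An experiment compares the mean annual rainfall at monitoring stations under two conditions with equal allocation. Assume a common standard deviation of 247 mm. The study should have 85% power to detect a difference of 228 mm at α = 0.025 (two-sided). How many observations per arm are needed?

For two equal groups, n per group = 2·((z_{α/2} + z_β)·σ/δ)².
z_{α/2} = 2.241; z_β = 1.036 (power 85%).
n = 2 × (3.277 × 247 / 228)² = 2 × 12.60 = 25.20
Round up: n = 26 per group.

26 per group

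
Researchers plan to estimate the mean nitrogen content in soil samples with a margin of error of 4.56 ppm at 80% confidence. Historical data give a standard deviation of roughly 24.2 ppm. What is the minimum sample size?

n = 47

For a mean, the margin of error is E = z·σ/√n, so n = (zσ/E)².
At 80% confidence, z = 1.282.
n = (1.282 × 24.2 / 4.56)² = 46.29
Round up: n = 47.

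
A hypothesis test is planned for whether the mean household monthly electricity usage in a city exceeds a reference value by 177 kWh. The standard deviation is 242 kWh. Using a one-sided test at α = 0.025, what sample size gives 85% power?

17

For a one-sample z-test, n = ((z_α + z_β)·σ/δ)².
z_α = 1.960 (one-sided α = 0.025); z_β = 1.036 (power 85% → β = 0.15).
n = (2.996 × 242 / 177)² = 16.78
Round up: n = 17.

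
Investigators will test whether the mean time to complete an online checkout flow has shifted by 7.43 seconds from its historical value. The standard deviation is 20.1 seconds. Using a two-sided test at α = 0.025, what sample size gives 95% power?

For a one-sample z-test, n = ((z_{α/2} + z_β)·σ/δ)².
z_{α/2} = 2.241 (two-sided α = 0.025); z_β = 1.645 (power 95% → β = 0.05).
n = (3.886 × 20.1 / 7.43)² = 110.51
Round up: n = 111.

111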